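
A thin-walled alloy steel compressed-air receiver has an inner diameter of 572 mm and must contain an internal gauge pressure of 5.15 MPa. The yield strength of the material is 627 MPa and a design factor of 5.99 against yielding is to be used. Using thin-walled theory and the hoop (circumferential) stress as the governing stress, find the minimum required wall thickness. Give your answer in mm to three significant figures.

σ_allow = 627/5.99 = 104.7 MPa.
Hoop stress σ_h = pD/(2t), so t = pD/(2σ_allow) = 5.15×572/(2×104.7) = 14.07 mm.

t = 14.1 mm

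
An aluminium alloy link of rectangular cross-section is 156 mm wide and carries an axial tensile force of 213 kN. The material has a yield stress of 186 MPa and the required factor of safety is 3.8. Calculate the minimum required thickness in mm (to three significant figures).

σ_allow = 186/3.8 = 48.95 MPa.
Required area A = F/σ_allow = 213000/48.95 = 4352 mm².
t = A/w = 4352/156 = 27.89 mm.

t = 27.9 mm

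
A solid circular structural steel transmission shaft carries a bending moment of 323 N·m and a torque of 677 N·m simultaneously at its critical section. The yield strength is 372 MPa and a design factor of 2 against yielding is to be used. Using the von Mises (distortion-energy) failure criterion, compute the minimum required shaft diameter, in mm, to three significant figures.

σ_allow = σ_y/n = 372/2 = 186.0 MPa.
For a solid shaft σ_b = 32M/(πd³) and τ = 16T/(πd³), so the von Mises stress is σ' = (16/πd³)·√(4M²+3T²).
√(4M²+3T²) = √(4×(323000)² + 3×(677000)²) = 1.339×10^6 N·mm.
d³ = 16×1.339×10^6/(π×186.0) = 36660 mm³.
d = 33.22 mm.

d = 33.2 mm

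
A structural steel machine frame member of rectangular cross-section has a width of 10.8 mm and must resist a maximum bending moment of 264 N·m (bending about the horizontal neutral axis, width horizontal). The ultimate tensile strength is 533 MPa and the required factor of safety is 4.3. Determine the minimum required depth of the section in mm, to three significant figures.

h = 34.4 mm

σ_allow = 533/4.3 = 124.0 MPa.
For a rectangular section σ = 6M/(bh²), so h² = 6M/(b σ_allow) = 6×264000/(10.8×124.0) = 1183 mm².
h = 34.40 mm.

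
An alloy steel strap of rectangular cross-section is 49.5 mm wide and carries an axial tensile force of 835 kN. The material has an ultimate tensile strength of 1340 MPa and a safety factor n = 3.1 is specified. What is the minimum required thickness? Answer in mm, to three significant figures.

σ_allow = 1340/3.1 = 432.3 MPa.
Required area A = F/σ_allow = 835000/432.3 = 1932 mm².
t = A/w = 1932/49.5 = 39.02 mm.

t = 39.0 mm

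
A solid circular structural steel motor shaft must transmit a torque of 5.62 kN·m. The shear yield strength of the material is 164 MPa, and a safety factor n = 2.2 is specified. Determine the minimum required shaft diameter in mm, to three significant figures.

Allowable shear stress τ_allow = 164/2.2 = 74.55 MPa.
For a solid shaft τ = 16T/(πd³), so d³ = 16T/(π τ_allow) = 16×5620000/(π×74.55) = 384000 mm³.
d = (384000)^(1/3) = 72.68 mm.

d = 72.7 mm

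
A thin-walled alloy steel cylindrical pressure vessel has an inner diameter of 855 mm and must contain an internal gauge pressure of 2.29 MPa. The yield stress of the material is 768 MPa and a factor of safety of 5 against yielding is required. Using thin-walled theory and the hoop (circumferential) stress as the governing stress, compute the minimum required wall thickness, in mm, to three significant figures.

σ_allow = 768/5 = 153.6 MPa.
Hoop stress σ_h = pD/(2t), so t = pD/(2σ_allow) = 2.29×855/(2×153.6) = 6.374 mm.

t = 6.37 mm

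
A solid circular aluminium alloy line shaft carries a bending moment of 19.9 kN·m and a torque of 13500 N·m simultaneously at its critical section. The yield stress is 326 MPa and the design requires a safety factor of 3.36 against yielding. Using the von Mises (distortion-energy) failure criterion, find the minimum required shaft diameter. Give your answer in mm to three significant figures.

σ_allow = σ_y/n = 326/3.36 = 97.02 MPa.
For a solid shaft σ_b = 32M/(πd³) and τ = 16T/(πd³), so the von Mises stress is σ' = (16/πd³)·√(4M²+3T²).
√(4M²+3T²) = √(4×(1.990×10^7)² + 3×(1.350×10^7)²) = 4.616×10^7 N·mm.
d³ = 16×4.616×10^7/(π×97.02) = 2.423×10^6 mm³.
d = 134.3 mm.

d = 134 mm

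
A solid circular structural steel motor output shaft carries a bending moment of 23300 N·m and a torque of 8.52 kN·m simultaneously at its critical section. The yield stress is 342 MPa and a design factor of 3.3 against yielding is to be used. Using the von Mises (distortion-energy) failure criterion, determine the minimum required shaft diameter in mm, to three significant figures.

d = 134 mm

σ_allow = σ_y/n = 342/3.3 = 103.6 MPa.
For a solid shaft σ_b = 32M/(πd³) and τ = 16T/(πd³), so the von Mises stress is σ' = (16/πd³)·√(4M²+3T²).
√(4M²+3T²) = √(4×(2.330×10^7)² + 3×(8.520×10^6)²) = 4.888×10^7 N·mm.
d³ = 16×4.888×10^7/(π×103.6) = 2.402×10^6 mm³.
d = 133.9 mm.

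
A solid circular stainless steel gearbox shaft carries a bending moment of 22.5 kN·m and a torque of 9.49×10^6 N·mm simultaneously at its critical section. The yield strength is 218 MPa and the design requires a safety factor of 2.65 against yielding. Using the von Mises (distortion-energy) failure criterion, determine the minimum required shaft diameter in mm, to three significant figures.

d = 144 mm

σ_allow = σ_y/n = 218/2.65 = 82.26 MPa.
For a solid shaft σ_b = 32M/(πd³) and τ = 16T/(πd³), so the von Mises stress is σ' = (16/πd³)·√(4M²+3T²).
√(4M²+3T²) = √(4×(2.250×10^7)² + 3×(9.490×10^6)²) = 4.791×10^7 N·mm.
d³ = 16×4.791×10^7/(π×82.26) = 2.966×10^6 mm³.
d = 143.7 mm.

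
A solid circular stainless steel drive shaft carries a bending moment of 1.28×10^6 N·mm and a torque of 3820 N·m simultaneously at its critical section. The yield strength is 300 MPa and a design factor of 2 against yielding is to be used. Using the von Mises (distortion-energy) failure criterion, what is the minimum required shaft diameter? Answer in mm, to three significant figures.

σ_allow = σ_y/n = 300/2 = 150.0 MPa.
For a solid shaft σ_b = 32M/(πd³) and τ = 16T/(πd³), so the von Mises stress is σ' = (16/πd³)·√(4M²+3T²).
√(4M²+3T²) = √(4×(1.280×10^6)² + 3×(3.820×10^6)²) = 7.094×10^6 N·mm.
d³ = 16×7.094×10^6/(π×150.0) = 240900 mm³.
d = 62.22 mm.

d = 62.2 mm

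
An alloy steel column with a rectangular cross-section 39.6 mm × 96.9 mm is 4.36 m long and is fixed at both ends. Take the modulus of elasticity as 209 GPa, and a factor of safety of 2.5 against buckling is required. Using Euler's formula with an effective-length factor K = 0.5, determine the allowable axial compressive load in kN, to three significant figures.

Buckling occurs about the weak axis: I_min = h·b³/12 = 96.9×39.6³/12 = 501500 mm⁴ (b = 39.6 mm is the smaller dimension).
Effective length L_e = KL = 0.5×4.36 m = 2180 mm.
Euler critical load P_cr = π²EI/L_e² = π²×209000×501500/2180² = 217700 N.
P_allow = P_cr/n = 217700/2.5 = 87060 N.

P_allow = 87.1 kN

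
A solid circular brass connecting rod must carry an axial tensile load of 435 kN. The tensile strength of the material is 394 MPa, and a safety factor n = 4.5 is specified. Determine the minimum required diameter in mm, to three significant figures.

Allowable stress σ_allow = 394/4.5 = 87.56 MPa.
Required area A = F/σ_allow = 435000/87.56 = 4968 mm².
A = πd²/4 → d = √(4A/π) = 79.53 mm.

d = 79.5 mm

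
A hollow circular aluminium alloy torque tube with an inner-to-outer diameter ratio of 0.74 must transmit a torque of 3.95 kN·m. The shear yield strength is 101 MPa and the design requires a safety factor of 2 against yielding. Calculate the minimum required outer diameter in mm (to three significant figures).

d_o = 82.9 mm

τ_allow = 101/2 = 50.50 MPa.
For a hollow shaft τ = 16T/[πd_o³(1−k⁴)] with k = 0.74, so 1−k⁴ = 0.7001.
d_o³ = 16T/[π τ_allow (1−k⁴)] = 16×3950000/(π×50.50×0.7001) = 569000 mm³.
d_o = 82.86 mm.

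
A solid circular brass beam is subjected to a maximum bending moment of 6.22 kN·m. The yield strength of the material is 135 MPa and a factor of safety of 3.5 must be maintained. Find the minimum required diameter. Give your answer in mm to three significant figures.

d = 118 mm

σ_allow = 135/3.5 = 38.57 MPa.
For a solid circular section σ = 32M/(πd³), so d³ = 32M/(π σ_allow) = 32×6220000/(π×38.57) = 1.643×10^6 mm³.
d = 118.0 mm.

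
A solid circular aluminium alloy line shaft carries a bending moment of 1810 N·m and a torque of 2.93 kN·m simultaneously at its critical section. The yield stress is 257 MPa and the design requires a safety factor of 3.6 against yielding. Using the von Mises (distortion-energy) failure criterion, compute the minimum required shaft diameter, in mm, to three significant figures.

σ_allow = σ_y/n = 257/3.6 = 71.39 MPa.
For a solid shaft σ_b = 32M/(πd³) and τ = 16T/(πd³), so the von Mises stress is σ' = (16/πd³)·√(4M²+3T²).
√(4M²+3T²) = √(4×(1.810×10^6)² + 3×(2.930×10^6)²) = 6.234×10^6 N·mm.
d³ = 16×6.234×10^6/(π×71.39) = 444700 mm³.
d = 76.33 mm.

d = 76.3 mm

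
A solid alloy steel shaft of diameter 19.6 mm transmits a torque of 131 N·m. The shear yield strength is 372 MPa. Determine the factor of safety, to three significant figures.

τ = 16T/(πd³) = 16×131000/(π×19.6³) = 88.61 MPa.
n = τ_limit/τ = 372/88.61 = 4.198.

n = 4.20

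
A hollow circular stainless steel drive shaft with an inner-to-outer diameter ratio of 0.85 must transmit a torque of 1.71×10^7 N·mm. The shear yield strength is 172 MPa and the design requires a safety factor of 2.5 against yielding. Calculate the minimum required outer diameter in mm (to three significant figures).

τ_allow = 172/2.5 = 68.80 MPa.
For a hollow shaft τ = 16T/[πd_o³(1−k⁴)] with k = 0.85, so 1−k⁴ = 0.4780.
d_o³ = 16T/[π τ_allow (1−k⁴)] = 16×1.7100×10^7/(π×68.80×0.4780) = 2.648×10^6 mm³.
d_o = 138.4 mm.

d_o = 138 mm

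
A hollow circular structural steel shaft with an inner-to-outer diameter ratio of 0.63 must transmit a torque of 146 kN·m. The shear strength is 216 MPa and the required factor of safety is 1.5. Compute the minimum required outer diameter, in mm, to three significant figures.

d_o = 183 mm

τ_allow = 216/1.5 = 144.0 MPa.
For a hollow shaft τ = 16T/[πd_o³(1−k⁴)] with k = 0.63, so 1−k⁴ = 0.8425.
d_o³ = 16T/[π τ_allow (1−k⁴)] = 16×1.4600×10^8/(π×144.0×0.8425) = 6.129×10^6 mm³.
d_o = 183.0 mm.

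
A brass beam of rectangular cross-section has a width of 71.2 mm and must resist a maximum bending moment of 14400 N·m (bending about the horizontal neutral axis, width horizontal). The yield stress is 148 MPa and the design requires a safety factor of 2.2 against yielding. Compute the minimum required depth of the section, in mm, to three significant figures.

h = 134 mm

σ_allow = 148/2.2 = 67.27 MPa.
For a rectangular section σ = 6M/(bh²), so h² = 6M/(b σ_allow) = 6×1.4400×10^7/(71.2×67.27) = 18040 mm².
h = 134.3 mm.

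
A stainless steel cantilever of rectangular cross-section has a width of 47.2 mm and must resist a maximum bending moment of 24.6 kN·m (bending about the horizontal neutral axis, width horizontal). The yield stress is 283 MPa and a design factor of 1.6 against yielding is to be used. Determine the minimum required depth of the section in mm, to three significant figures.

h = 133 mm

σ_allow = 283/1.6 = 176.9 MPa.
For a rectangular section σ = 6M/(bh²), so h² = 6M/(b σ_allow) = 6×2.4600×10^7/(47.2×176.9) = 17680 mm².
h = 133.0 mm.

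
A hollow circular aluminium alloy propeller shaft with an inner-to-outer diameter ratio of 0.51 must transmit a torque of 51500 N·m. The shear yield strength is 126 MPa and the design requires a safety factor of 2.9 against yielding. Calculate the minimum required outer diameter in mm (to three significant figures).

d_o = 186 mm

τ_allow = 126/2.9 = 43.45 MPa.
For a hollow shaft τ = 16T/[πd_o³(1−k⁴)] with k = 0.51, so 1−k⁴ = 0.9323.
d_o³ = 16T/[π τ_allow (1−k⁴)] = 16×5.1500×10^7/(π×43.45×0.9323) = 6.475×10^6 mm³.
d_o = 186.4 mm.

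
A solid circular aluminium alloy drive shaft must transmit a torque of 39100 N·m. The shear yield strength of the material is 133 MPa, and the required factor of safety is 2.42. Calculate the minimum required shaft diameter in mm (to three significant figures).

Allowable shear stress τ_allow = 133/2.42 = 54.96 MPa.
For a solid shaft τ = 16T/(πd³), so d³ = 16T/(π τ_allow) = 16×3.9100×10^7/(π×54.96) = 3.623×10^6 mm³.
d = (3.623×10^6)^(1/3) = 153.6 mm.

d = 154 mm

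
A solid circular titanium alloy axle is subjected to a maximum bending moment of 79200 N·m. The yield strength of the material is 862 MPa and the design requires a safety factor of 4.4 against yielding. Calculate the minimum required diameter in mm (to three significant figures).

σ_allow = 862/4.4 = 195.9 MPa.
For a solid circular section σ = 32M/(πd³), so d³ = 32M/(π σ_allow) = 32×7.9200×10^7/(π×195.9) = 4.118×10^6 mm³.
d = 160.3 mm.

d = 160 mm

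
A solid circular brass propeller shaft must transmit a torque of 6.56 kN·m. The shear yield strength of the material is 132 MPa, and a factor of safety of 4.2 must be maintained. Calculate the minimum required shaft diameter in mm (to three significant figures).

d = 102 mm

Allowable shear stress τ_allow = 132/4.2 = 31.43 MPa.
For a solid shaft τ = 16T/(πd³), so d³ = 16T/(π τ_allow) = 16×6560000/(π×31.43) = 1.063×10^6 mm³.
d = (1.063×10^6)^(1/3) = 102.1 mm.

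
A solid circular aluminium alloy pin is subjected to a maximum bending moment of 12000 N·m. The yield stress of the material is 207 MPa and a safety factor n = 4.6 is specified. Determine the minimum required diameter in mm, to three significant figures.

σ_allow = 207/4.6 = 45.00 MPa.
For a solid circular section σ = 32M/(πd³), so d³ = 32M/(π σ_allow) = 32×1.2000×10^7/(π×45.00) = 2.716×10^6 mm³.
d = 139.5 mm.

d = 140 mm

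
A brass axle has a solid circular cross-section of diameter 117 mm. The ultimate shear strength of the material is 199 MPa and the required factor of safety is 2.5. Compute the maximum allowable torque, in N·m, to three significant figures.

τ_allow = 199/2.5 = 79.60 MPa.
For a solid shaft T_allow = τ_allow·πd³/16; πd³/16 = π×117³/16 = 314500 mm³.
T_allow = 79.60×314500 = 2.503×10^7 N·mm = 25030 N·m.

T_allow = 25000 N·m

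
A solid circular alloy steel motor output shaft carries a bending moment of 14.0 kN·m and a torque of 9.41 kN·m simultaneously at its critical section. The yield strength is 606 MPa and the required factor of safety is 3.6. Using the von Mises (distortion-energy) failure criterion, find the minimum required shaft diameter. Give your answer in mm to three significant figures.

σ_allow = σ_y/n = 606/3.6 = 168.3 MPa.
For a solid shaft σ_b = 32M/(πd³) and τ = 16T/(πd³), so the von Mises stress is σ' = (16/πd³)·√(4M²+3T²).
√(4M²+3T²) = √(4×(1.400×10^7)² + 3×(9.410×10^6)²) = 3.240×10^7 N·mm.
d³ = 16×3.240×10^7/(π×168.3) = 980200 mm³.
d = 99.34 mm.

d = 99.3 mm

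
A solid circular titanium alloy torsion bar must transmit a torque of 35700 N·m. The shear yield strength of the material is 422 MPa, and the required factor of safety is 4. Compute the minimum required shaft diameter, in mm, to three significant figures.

d = 120 mm

Allowable shear stress τ_allow = 422/4 = 105.5 MPa.
For a solid shaft τ = 16T/(πd³), so d³ = 16T/(π τ_allow) = 16×3.5700×10^7/(π×105.5) = 1.723×10^6 mm³.
d = (1.723×10^6)^(1/3) = 119.9 mm.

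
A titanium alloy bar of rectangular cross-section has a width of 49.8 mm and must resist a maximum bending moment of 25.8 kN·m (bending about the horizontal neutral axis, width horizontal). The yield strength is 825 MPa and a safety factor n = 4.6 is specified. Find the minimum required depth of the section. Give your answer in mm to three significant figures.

σ_allow = 825/4.6 = 179.3 MPa.
For a rectangular section σ = 6M/(bh²), so h² = 6M/(b σ_allow) = 6×2.5800×10^7/(49.8×179.3) = 17330 mm².
h = 131.7 mm.

h = 132 mm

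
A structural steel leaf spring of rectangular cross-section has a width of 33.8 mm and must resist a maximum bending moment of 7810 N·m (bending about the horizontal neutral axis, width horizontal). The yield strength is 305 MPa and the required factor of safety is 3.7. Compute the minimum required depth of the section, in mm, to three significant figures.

h = 130 mm

σ_allow = 305/3.7 = 82.43 MPa.
For a rectangular section σ = 6M/(bh²), so h² = 6M/(b σ_allow) = 6×7810000/(33.8×82.43) = 16820 mm².
h = 129.7 mm.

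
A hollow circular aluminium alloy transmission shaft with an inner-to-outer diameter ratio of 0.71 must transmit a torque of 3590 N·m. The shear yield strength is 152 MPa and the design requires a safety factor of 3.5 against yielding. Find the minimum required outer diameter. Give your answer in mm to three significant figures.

τ_allow = 152/3.5 = 43.43 MPa.
For a hollow shaft τ = 16T/[πd_o³(1−k⁴)] with k = 0.71, so 1−k⁴ = 0.7459.
d_o³ = 16T/[π τ_allow (1−k⁴)] = 16×3590000/(π×43.43×0.7459) = 564400 mm³.
d_o = 82.64 mm.

d_o = 82.6 mm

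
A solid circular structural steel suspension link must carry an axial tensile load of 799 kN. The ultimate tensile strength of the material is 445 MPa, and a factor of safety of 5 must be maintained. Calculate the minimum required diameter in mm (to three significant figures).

Allowable stress σ_allow = 445/5 = 89.00 MPa.
Required area A = F/σ_allow = 799000/89.00 = 8978 mm².
A = πd²/4 → d = √(4A/π) = 106.9 mm.

d = 107 mm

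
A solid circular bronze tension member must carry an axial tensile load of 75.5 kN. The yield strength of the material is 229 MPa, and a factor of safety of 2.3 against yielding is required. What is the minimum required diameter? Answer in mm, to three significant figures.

Allowable stress σ_allow = 229/2.3 = 99.57 MPa.
Required area A = F/σ_allow = 75500/99.57 = 758.3 mm².
A = πd²/4 → d = √(4A/π) = 31.07 mm.

d = 31.1 mm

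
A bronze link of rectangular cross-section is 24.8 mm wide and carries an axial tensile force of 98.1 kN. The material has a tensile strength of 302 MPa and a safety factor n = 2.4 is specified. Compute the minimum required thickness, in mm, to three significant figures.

t = 31.4 mm

σ_allow = 302/2.4 = 125.8 MPa.
Required area A = F/σ_allow = 98100/125.8 = 779.6 mm².
t = A/w = 779.6/24.8 = 31.44 mm.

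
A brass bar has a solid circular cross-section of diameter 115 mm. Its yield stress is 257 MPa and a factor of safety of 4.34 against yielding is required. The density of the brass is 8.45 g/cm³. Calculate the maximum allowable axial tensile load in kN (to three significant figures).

F_allow = 615 kN

σ_allow = 257/4.34 = 59.22 MPa.
A = πd²/4 = π×115²/4 = 10390 mm².
F_allow = σ_allow × A = 59.22×10390 = 615100 N.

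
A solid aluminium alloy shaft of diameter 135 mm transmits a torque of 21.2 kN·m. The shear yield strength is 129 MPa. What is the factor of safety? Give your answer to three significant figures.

n = 2.94

τ = 16T/(πd³) = 16×2.1200×10^7/(π×135³) = 43.88 MPa.
n = τ_limit/τ = 129/43.88 = 2.940.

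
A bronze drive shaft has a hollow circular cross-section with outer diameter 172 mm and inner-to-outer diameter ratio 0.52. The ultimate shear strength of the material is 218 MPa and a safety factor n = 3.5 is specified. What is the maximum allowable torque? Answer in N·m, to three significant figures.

T_allow = 57700 N·m

τ_allow = 218/3.5 = 62.29 MPa.
For a hollow shaft T_allow = τ_allow·πd_o³(1−k⁴)/16 with 1−k⁴ = 0.9269, so πd_o³(1−k⁴)/16 = 926100 mm³.
T_allow = 62.29×926100 = 5.768×10^7 N·mm = 57680 N·m.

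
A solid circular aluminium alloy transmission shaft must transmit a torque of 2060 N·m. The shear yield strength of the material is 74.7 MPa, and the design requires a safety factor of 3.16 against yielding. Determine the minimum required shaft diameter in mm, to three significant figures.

Allowable shear stress τ_allow = 74.7/3.16 = 23.64 MPa.
For a solid shaft τ = 16T/(πd³), so d³ = 16T/(π τ_allow) = 16×2060000/(π×23.64) = 443800 mm³.
d = (443800)^(1/3) = 76.28 mm.

d = 76.3 mm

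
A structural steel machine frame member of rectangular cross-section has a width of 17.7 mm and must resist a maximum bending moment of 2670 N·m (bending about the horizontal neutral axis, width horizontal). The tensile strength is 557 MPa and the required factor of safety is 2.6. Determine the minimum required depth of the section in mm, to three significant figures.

h = 65.0 mm

σ_allow = 557/2.6 = 214.2 MPa.
For a rectangular section σ = 6M/(bh²), so h² = 6M/(b σ_allow) = 6×2670000/(17.7×214.2) = 4225 mm².
h = 65.00 mm.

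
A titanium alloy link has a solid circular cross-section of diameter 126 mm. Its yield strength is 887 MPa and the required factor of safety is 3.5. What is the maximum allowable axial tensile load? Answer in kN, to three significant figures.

σ_allow = 887/3.5 = 253.4 MPa.
A = πd²/4 = π×126²/4 = 12470 mm².
F_allow = σ_allow × A = 253.4×12470 = 3.160×10^6 N.

F_allow = 3160 kN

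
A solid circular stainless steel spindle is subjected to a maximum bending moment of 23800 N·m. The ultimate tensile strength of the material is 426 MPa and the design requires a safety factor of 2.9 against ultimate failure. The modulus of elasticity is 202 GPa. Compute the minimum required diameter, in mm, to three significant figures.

d = 118 mm

σ_allow = 426/2.9 = 146.9 MPa.
For a solid circular section σ = 32M/(πd³), so d³ = 32M/(π σ_allow) = 32×2.3800×10^7/(π×146.9) = 1.650×10^6 mm³.
d = 118.2 mm.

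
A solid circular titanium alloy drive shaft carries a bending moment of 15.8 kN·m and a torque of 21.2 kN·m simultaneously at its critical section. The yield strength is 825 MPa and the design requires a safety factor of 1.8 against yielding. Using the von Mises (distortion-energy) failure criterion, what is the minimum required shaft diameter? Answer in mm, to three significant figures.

σ_allow = σ_y/n = 825/1.8 = 458.3 MPa.
For a solid shaft σ_b = 32M/(πd³) and τ = 16T/(πd³), so the von Mises stress is σ' = (16/πd³)·√(4M²+3T²).
√(4M²+3T²) = √(4×(1.580×10^7)² + 3×(2.120×10^7)²) = 4.844×10^7 N·mm.
d³ = 16×4.844×10^7/(π×458.3) = 538300 mm³.
d = 81.35 mm.

d = 81.3 mm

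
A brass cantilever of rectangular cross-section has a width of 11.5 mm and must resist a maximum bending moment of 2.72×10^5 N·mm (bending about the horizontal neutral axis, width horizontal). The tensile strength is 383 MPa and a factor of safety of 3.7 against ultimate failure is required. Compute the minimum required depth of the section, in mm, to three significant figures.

σ_allow = 383/3.7 = 103.5 MPa.
For a rectangular section σ = 6M/(bh²), so h² = 6M/(b σ_allow) = 6×272000/(11.5×103.5) = 1371 mm².
h = 37.03 mm.

h = 37.0 mm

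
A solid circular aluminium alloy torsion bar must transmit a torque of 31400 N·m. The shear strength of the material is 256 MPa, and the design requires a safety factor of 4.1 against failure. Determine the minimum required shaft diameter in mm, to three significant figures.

d = 137 mm

Allowable shear stress τ_allow = 256/4.1 = 62.44 MPa.
For a solid shaft τ = 16T/(πd³), so d³ = 16T/(π τ_allow) = 16×3.1400×10^7/(π×62.44) = 2.561×10^6 mm³.
d = (2.561×10^6)^(1/3) = 136.8 mm.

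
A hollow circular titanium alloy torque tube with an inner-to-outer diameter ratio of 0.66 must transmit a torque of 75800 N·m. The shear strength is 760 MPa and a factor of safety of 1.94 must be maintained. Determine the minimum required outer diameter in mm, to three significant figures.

d_o = 107 mm

τ_allow = 760/1.94 = 391.8 MPa.
For a hollow shaft τ = 16T/[πd_o³(1−k⁴)] with k = 0.66, so 1−k⁴ = 0.8103.
d_o³ = 16T/[π τ_allow (1−k⁴)] = 16×7.5800×10^7/(π×391.8×0.8103) = 1.216×10^6 mm³.
d_o = 106.7 mm.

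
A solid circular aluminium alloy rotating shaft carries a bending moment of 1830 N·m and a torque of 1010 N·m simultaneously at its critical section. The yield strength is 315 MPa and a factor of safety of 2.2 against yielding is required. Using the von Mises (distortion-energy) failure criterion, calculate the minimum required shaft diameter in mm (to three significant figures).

σ_allow = σ_y/n = 315/2.2 = 143.2 MPa.
For a solid shaft σ_b = 32M/(πd³) and τ = 16T/(πd³), so the von Mises stress is σ' = (16/πd³)·√(4M²+3T²).
√(4M²+3T²) = √(4×(1.830×10^6)² + 3×(1.010×10^6)²) = 4.057×10^6 N·mm.
d³ = 16×4.057×10^6/(π×143.2) = 144300 mm³.
d = 52.45 mm.

d = 52.5 mm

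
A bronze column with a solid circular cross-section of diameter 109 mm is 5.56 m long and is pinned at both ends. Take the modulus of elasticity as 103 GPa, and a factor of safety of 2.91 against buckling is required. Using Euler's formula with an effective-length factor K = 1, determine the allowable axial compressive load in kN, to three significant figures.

P_allow = 78.3 kN

I = πd⁴/64 = π×109⁴/64 = 6.929×10^6 mm⁴.
Effective length L_e = KL = 1×5.56 m = 5560 mm.
Euler critical load P_cr = π²EI/L_e² = π²×103000×6.929×10^6/5560² = 227900 N.
P_allow = P_cr/n = 227900/2.91 = 78300 N.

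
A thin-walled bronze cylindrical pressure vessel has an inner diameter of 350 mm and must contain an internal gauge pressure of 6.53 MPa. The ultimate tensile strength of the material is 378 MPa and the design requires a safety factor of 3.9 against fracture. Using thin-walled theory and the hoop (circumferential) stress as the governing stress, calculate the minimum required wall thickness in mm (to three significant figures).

σ_allow = 378/3.9 = 96.92 MPa.
Hoop stress σ_h = pD/(2t), so t = pD/(2σ_allow) = 6.53×350/(2×96.92) = 11.79 mm.

t = 11.8 mm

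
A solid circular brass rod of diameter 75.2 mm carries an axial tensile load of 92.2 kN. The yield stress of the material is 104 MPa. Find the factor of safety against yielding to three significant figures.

A = πd²/4 = 4441 mm².
σ = F/A = 92200/4441 = 20.76 MPa.
n = 104/20.76 = 5.010.

n = 5.01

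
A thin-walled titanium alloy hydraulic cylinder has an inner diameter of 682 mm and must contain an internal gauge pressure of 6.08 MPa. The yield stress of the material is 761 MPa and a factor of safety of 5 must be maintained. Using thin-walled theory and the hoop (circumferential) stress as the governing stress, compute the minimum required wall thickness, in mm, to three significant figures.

t = 13.6 mm

σ_allow = 761/5 = 152.2 MPa.
Hoop stress σ_h = pD/(2t), so t = pD/(2σ_allow) = 6.08×682/(2×152.2) = 13.62 mm.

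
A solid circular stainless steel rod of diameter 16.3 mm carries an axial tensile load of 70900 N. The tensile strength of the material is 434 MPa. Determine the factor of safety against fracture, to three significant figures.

A = πd²/4 = 208.7 mm².
σ = F/A = 70900/208.7 = 339.8 MPa.
n = 434/339.8 = 1.277.

n = 1.28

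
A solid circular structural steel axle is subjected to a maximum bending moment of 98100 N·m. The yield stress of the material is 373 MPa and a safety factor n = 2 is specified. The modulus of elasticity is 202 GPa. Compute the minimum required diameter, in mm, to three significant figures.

σ_allow = 373/2 = 186.5 MPa.
For a solid circular section σ = 32M/(πd³), so d³ = 32M/(π σ_allow) = 32×9.8100×10^7/(π×186.5) = 5.358×10^6 mm³.
d = 175.0 mm.

d = 175 mm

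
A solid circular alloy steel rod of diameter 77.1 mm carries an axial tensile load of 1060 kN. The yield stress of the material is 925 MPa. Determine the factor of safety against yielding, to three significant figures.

A = πd²/4 = 4669 mm².
σ = F/A = 1060000/4669 = 227.0 MPa.
n = 925/227.0 = 4.074.

n = 4.07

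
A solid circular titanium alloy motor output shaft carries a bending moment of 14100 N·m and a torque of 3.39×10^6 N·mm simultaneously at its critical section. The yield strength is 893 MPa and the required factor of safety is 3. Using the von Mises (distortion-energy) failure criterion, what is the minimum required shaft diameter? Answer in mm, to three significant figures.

d = 79.0 mm

σ_allow = σ_y/n = 893/3 = 297.7 MPa.
For a solid shaft σ_b = 32M/(πd³) and τ = 16T/(πd³), so the von Mises stress is σ' = (16/πd³)·√(4M²+3T²).
√(4M²+3T²) = √(4×(1.410×10^7)² + 3×(3.390×10^6)²) = 2.880×10^7 N·mm.
d³ = 16×2.880×10^7/(π×297.7) = 492800 mm³.
d = 78.99 mm.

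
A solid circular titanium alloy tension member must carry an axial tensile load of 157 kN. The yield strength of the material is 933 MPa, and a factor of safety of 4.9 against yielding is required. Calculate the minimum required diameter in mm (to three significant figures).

Allowable stress σ_allow = 933/4.9 = 190.4 MPa.
Required area A = F/σ_allow = 157000/190.4 = 824.5 mm².
A = πd²/4 → d = √(4A/π) = 32.40 mm.

d = 32.4 mm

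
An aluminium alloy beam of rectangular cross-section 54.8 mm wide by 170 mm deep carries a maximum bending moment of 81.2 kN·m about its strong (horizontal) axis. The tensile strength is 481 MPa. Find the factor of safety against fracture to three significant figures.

Section modulus S = bh²/6 = 54.8×170²/6 = 264000 mm³.
σ = M/S = 8.1200×10^7/264000 = 307.6 MPa.
n = 481/307.6 = 1.564.

n = 1.56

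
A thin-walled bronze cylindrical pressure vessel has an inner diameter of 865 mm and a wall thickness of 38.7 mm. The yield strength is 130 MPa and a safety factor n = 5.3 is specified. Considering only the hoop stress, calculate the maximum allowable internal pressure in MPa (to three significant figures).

p_allow = 2.19 MPa

σ_allow = 130/5.3 = 24.53 MPa.
σ_h = pD/(2t) → p_allow = 2σ_allow t/D = 2×24.53×38.7/865 = 2.195 MPa.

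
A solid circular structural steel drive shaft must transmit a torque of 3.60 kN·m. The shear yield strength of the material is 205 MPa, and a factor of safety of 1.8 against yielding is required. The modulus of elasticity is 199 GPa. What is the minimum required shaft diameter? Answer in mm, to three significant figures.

Allowable shear stress τ_allow = 205/1.8 = 113.9 MPa.
For a solid shaft τ = 16T/(πd³), so d³ = 16T/(π τ_allow) = 16×3600000/(π×113.9) = 161000 mm³.
d = (161000)^(1/3) = 54.40 mm.

d = 54.4 mm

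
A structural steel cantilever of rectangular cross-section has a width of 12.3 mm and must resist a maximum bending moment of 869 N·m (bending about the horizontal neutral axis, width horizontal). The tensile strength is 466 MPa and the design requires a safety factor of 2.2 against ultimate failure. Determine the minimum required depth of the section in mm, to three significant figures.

σ_allow = 466/2.2 = 211.8 MPa.
For a rectangular section σ = 6M/(bh²), so h² = 6M/(b σ_allow) = 6×869000/(12.3×211.8) = 2001 mm².
h = 44.74 mm.

h = 44.7 mm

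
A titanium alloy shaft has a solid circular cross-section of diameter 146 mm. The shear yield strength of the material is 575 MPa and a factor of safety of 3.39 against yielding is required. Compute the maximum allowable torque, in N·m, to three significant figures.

T_allow = 1.04×10^5 N·m

τ_allow = 575/3.39 = 169.6 MPa.
For a solid shaft T_allow = τ_allow·πd³/16; πd³/16 = π×146³/16 = 611100 mm³.
T_allow = 169.6×611100 = 1.036×10^8 N·mm = 103600 N·m.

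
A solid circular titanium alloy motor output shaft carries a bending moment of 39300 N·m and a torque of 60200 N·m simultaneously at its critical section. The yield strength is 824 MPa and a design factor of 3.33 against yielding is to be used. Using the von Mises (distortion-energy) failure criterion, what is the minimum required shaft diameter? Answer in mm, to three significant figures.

d = 139 mm

σ_allow = σ_y/n = 824/3.33 = 247.4 MPa.
For a solid shaft σ_b = 32M/(πd³) and τ = 16T/(πd³), so the von Mises stress is σ' = (16/πd³)·√(4M²+3T²).
√(4M²+3T²) = √(4×(3.930×10^7)² + 3×(6.020×10^7)²) = 1.306×10^8 N·mm.
d³ = 16×1.306×10^8/(π×247.4) = 2.688×10^6 mm³.
d = 139.0 mm.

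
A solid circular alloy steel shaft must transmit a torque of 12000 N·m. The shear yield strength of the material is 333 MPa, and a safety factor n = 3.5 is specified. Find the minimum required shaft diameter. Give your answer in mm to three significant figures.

Allowable shear stress τ_allow = 333/3.5 = 95.14 MPa.
For a solid shaft τ = 16T/(πd³), so d³ = 16T/(π τ_allow) = 16×1.2000×10^7/(π×95.14) = 642400 mm³.
d = (642400)^(1/3) = 86.28 mm.

d = 86.3 mm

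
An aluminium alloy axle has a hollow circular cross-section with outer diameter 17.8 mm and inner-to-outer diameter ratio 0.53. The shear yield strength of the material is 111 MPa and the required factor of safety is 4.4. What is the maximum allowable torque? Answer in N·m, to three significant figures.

τ_allow = 111/4.4 = 25.23 MPa.
For a hollow shaft T_allow = τ_allow·πd_o³(1−k⁴)/16 with 1−k⁴ = 0.9211, so πd_o³(1−k⁴)/16 = 1020 mm³.
T_allow = 25.23×1020 = 25730 N·mm = 25.73 N·m.

T_allow = 25.7 N·m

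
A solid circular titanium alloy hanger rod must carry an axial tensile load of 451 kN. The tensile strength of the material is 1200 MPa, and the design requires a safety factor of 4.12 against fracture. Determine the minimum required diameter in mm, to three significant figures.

d = 44.4 mm

Allowable stress σ_allow = 1200/4.12 = 291.3 MPa.
Required area A = F/σ_allow = 451000/291.3 = 1548 mm².
A = πd²/4 → d = √(4A/π) = 44.40 mm.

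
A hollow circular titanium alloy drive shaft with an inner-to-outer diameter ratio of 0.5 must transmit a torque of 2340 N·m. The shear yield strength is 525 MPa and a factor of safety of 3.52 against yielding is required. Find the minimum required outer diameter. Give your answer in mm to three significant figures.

τ_allow = 525/3.52 = 149.1 MPa.
For a hollow shaft τ = 16T/[πd_o³(1−k⁴)] with k = 0.5, so 1−k⁴ = 0.9375.
d_o³ = 16T/[π τ_allow (1−k⁴)] = 16×2340000/(π×149.1×0.9375) = 85230 mm³.
d_o = 44.01 mm.

d_o = 44.0 mm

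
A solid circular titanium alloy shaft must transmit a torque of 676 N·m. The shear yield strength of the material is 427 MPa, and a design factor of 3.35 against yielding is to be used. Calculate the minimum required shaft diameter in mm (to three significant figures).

d = 30.0 mm

Allowable shear stress τ_allow = 427/3.35 = 127.5 MPa.
For a solid shaft τ = 16T/(πd³), so d³ = 16T/(π τ_allow) = 16×676000/(π×127.5) = 27010 mm³.
d = (27010)^(1/3) = 30.00 mm.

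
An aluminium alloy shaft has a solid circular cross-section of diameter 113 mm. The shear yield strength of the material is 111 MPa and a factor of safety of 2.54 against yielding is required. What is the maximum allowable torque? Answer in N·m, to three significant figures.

T_allow = 12400 N·m

τ_allow = 111/2.54 = 43.70 MPa.
For a solid shaft T_allow = τ_allow·πd³/16; πd³/16 = π×113³/16 = 283300 mm³.
T_allow = 43.70×283300 = 1.238×10^7 N·mm = 12380 N·m.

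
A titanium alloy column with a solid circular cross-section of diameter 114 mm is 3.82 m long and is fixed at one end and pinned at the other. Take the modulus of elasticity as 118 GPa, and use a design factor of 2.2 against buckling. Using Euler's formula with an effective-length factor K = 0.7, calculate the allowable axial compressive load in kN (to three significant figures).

P_allow = 614 kN

I = πd⁴/64 = π×114⁴/64 = 8.291×10^6 mm⁴.
Effective length L_e = KL = 0.7×3.82 m = 2674 mm.
Euler critical load P_cr = π²EI/L_e² = π²×118000×8.291×10^6/2674² = 1.350×10^6 N.
P_allow = P_cr/n = 1.350×10^6/2.2 = 613800 N.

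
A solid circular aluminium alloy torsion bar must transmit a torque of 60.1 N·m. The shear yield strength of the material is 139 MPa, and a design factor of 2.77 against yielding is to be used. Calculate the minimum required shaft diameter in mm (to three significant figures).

d = 18.3 mm

Allowable shear stress τ_allow = 139/2.77 = 50.18 MPa.
For a solid shaft τ = 16T/(πd³), so d³ = 16T/(π τ_allow) = 16×60100/(π×50.18) = 6100 mm³.
d = (6100)^(1/3) = 18.27 mm.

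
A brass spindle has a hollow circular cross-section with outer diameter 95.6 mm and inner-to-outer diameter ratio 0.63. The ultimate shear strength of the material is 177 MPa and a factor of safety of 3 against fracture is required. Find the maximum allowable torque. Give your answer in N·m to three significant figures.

τ_allow = 177/3 = 59.00 MPa.
For a hollow shaft T_allow = τ_allow·πd_o³(1−k⁴)/16 with 1−k⁴ = 0.8425, so πd_o³(1−k⁴)/16 = 144500 mm³.
T_allow = 59.00×144500 = 8.527×10^6 N·mm = 8527 N·m.

T_allow = 8530 N·m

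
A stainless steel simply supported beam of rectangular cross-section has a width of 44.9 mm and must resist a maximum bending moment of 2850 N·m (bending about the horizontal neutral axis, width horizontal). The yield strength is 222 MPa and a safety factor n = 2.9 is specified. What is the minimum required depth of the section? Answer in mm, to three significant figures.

h = 70.5 mm

σ_allow = 222/2.9 = 76.55 MPa.
For a rectangular section σ = 6M/(bh²), so h² = 6M/(b σ_allow) = 6×2850000/(44.9×76.55) = 4975 mm².
h = 70.53 mm.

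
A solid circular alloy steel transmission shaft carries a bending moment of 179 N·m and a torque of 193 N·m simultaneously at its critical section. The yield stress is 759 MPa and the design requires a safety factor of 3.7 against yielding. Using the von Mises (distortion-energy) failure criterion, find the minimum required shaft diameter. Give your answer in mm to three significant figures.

σ_allow = σ_y/n = 759/3.7 = 205.1 MPa.
For a solid shaft σ_b = 32M/(πd³) and τ = 16T/(πd³), so the von Mises stress is σ' = (16/πd³)·√(4M²+3T²).
√(4M²+3T²) = √(4×(179000)² + 3×(193000)²) = 489800 N·mm.
d³ = 16×489800/(π×205.1) = 12160 mm³.
d = 23.00 mm.

d = 23.0 mm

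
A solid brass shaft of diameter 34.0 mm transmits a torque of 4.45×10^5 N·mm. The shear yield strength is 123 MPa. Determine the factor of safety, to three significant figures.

n = 2.13

τ = 16T/(πd³) = 16×445000/(π×34.0³) = 57.66 MPa.
n = τ_limit/τ = 123/57.66 = 2.133.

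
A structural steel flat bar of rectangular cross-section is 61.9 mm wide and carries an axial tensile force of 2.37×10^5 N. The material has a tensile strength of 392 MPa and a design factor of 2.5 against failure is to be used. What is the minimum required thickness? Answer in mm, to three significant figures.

t = 24.4 mm

σ_allow = 392/2.5 = 156.8 MPa.
Required area A = F/σ_allow = 237000/156.8 = 1511 mm².
t = A/w = 1511/61.9 = 24.42 mm.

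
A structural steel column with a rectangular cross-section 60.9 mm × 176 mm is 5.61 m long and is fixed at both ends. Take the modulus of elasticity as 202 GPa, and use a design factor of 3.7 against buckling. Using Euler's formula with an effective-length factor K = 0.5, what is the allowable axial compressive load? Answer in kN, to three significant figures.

Buckling occurs about the weak axis: I_min = h·b³/12 = 176×60.9³/12 = 3.313×10^6 mm⁴ (b = 60.9 mm is the smaller dimension).
Effective length L_e = KL = 0.5×5.61 m = 2805 mm.
Euler critical load P_cr = π²EI/L_e² = π²×202000×3.313×10^6/2805² = 839400 N.
P_allow = P_cr/n = 839400/3.7 = 226900 N.

P_allow = 227 kN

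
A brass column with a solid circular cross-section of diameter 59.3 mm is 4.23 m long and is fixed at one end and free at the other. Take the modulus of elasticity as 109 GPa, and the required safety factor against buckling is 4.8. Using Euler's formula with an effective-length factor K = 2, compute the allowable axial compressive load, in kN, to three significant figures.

P_allow = 1.90 kN

I = πd⁴/64 = π×59.3⁴/64 = 607000 mm⁴.
Effective length L_e = KL = 2×4.23 m = 8460 mm.
Euler critical load P_cr = π²EI/L_e² = π²×109000×607000/8460² = 9124 N.
P_allow = P_cr/n = 9124/4.8 = 1901 N.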